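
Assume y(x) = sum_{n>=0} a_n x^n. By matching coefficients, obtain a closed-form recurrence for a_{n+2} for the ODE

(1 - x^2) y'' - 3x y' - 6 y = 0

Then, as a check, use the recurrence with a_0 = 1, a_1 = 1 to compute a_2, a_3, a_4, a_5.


Substitute y = sum_n a_n x^n.
(1 - 1 x^2) y'' contributes (n+2)(n+1) a_{n+2} - n(n-1) a_n at x^n.
-3 x y'(x) contributes -3 n a_n at x^n.
-6 y(x) contributes -6 a_n at x^n.
Matching x^n: (n+2)(n+1) a_{n+2} + (-n(n-1) - 3 n - 6) a_n = 0.
Thus a_{n+2} = (n(n-1) + 3 n + 6) / ((n+1)(n+2)) * a_n.

Check with a_0 = 1, a_1 = 1 (apply the recurrence for n = 0, 1, 2, 3): a_0 = 1, a_1 = 1, a_2 = 3, a_3 = 3/2, a_4 = 7/2, a_5 = 63/40.

a_(n+2) = (n(n-1) + 3 n + 6) / ((n+1)(n+2)) * a_n; check: a_0 = 1, a_1 = 1, a_2 = 3, a_3 = 3/2, a_4 = 7/2, a_5 = 63/40


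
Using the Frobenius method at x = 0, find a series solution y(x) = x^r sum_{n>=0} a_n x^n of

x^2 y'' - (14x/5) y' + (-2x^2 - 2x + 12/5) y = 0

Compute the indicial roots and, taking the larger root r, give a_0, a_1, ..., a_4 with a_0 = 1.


Write in Frobenius form y'' + (p(x)/x) y' + (q(x)/x^2) y = 0:
  p(x) = -14/5,  q(x) = -2x^2 - 2x + 12/5.
Indicial equation: r(r-1) + (-14/5) r + (12/5) = 0 -> roots r_1 = 3, r_2 = 4/5.
Take r = r_1 = 3. Let y(x) = x^r sum_{n>=0} a_n x^n with a_0 = 1.
Substitute y = x^r sum a_n x^n and match x^{r+n}. The recurrence is
  D(n) a_n - 2 a_{n-1} - 2 a_{n-2} = 0,  where D(n) = (r+n)(r+n-1) + (-14/5)(r+n) + (12/5).
  a_n = [2 a_{n-1} + 2 a_{n-2}] / D(n).
Since the indicial polynomial factors as (r - r_1)(r - r_2), D(n) = (r_1 + n - r_1)(r_1 + n - r_2) = n(n + 11/5).
Evaluating step by step (a_0 = 1):
  n = 1: D(1) = 1(1 + 11/5) = 16/5; numerator = 2(1) = 2; a_1 = (2)/(16/5) = 5/8
  n = 2: D(2) = 2(2 + 11/5) = 42/5; numerator = 2(5/8) + 2(1) = 13/4; a_2 = (13/4)/(42/5) = 65/168
  n = 3: D(3) = 3(3 + 11/5) = 78/5; numerator = 2(65/168) + 2(5/8) = 85/42; a_3 = (85/42)/(78/5) = 425/3276
  n = 4: D(4) = 4(4 + 11/5) = 124/5; numerator = 2(425/3276) + 2(65/168) = 3385/3276; a_4 = (3385/3276)/(124/5) = 16925/406224

r = 3; a_0 = 1; a_1 = 5/8; a_2 = 65/168; a_3 = 425/3276; a_4 = 16925/406224


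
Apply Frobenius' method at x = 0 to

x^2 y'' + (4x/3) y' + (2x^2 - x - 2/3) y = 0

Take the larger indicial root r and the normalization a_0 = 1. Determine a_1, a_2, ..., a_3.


Write in Frobenius form y'' + (p(x)/x) y' + (q(x)/x^2) y = 0:
  p(x) = 4/3,  q(x) = 2x^2 - x - 2/3.
Indicial equation: r(r-1) + (4/3) r + (-2/3) = 0 -> roots r_1 = 2/3, r_2 = -1.
Take r = r_1 = 2/3. Let y(x) = x^r sum_{n>=0} a_n x^n with a_0 = 1.
Substitute y = x^r sum a_n x^n and match x^{r+n}. The recurrence is
  D(n) a_n - 1 a_{n-1} + 2 a_{n-2} = 0,  where D(n) = (r+n)(r+n-1) + (4/3)(r+n) + (-2/3).
  a_n = [1 a_{n-1} - 2 a_{n-2}] / D(n).
Since the indicial polynomial factors as (r - r_1)(r - r_2), D(n) = (r_1 + n - r_1)(r_1 + n - r_2) = n(n + 5/3).
Evaluating step by step (a_0 = 1):
  n = 1: D(1) = 1(1 + 5/3) = 8/3; numerator = 1(1) = 1; a_1 = (1)/(8/3) = 3/8
  n = 2: D(2) = 2(2 + 5/3) = 22/3; numerator = 1(3/8) - 2(1) = -13/8; a_2 = (-13/8)/(22/3) = -39/176
  n = 3: D(3) = 3(3 + 5/3) = 14; numerator = 1(-39/176) - 2(3/8) = -171/176; a_3 = (-171/176)/(14) = -171/2464

r = 2/3; a_0 = 1; a_1 = 3/8; a_2 = -39/176; a_3 = -171/2464


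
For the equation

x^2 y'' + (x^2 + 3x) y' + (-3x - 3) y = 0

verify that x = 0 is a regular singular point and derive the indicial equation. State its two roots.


Divide by x^2 to reach normal form y'' + P_1(x) y' + P_2(x) y = 0 with P_1(x) = 1 + 3/x and P_2(x) = -3/x - 3/x^2.
x = 0 is a singular point because the y'-coefficient 1 + 3/x has a pole at x = 0 and the y-coefficient -3/x - 3/x^2 has a pole at x = 0.
It is a regular singular point because x P_1(x) = p(x) = x + 3 and x^2 P_2(x) = q(x) = -3x - 3 are polynomials, hence analytic at x = 0.
p(0) = 3,  q(0) = -3.
Indicial equation: r(r-1) + p(0) r + q(0) = 0, i.e. r^2 + (p(0) - 1) r + q(0) = 0, i.e. r^2 + 2 r - 3 = 0.
Discriminant: (2)^2 - 4(-3) = 16, so r = (-2 ± 4)/2.
Solving: r_1 = 1, r_2 = -3.

indicial: r^2 + 2 r - 3 = 0; roots r_1 = 1, r_2 = -3


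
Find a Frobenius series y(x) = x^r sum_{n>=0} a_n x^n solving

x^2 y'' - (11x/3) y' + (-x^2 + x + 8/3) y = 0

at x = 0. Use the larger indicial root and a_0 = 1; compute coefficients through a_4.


Write in Frobenius form y'' + (p(x)/x) y' + (q(x)/x^2) y = 0:
  p(x) = -11/3,  q(x) = -x^2 + x + 8/3.
Indicial equation: r(r-1) + (-11/3) r + (8/3) = 0 -> roots r_1 = 4, r_2 = 2/3.
Take r = r_1 = 4. Let y(x) = x^r sum_{n>=0} a_n x^n with a_0 = 1.
Substitute y = x^r sum a_n x^n and match x^{r+n}. The recurrence is
  D(n) a_n + 1 a_{n-1} - 1 a_{n-2} = 0,  where D(n) = (r+n)(r+n-1) + (-11/3)(r+n) + (8/3).
  a_n = [-1 a_{n-1} + 1 a_{n-2}] / D(n).
Since the indicial polynomial factors as (r - r_1)(r - r_2), D(n) = (r_1 + n - r_1)(r_1 + n - r_2) = n(n + 10/3).
Evaluating step by step (a_0 = 1):
  n = 1: D(1) = 1(1 + 10/3) = 13/3; numerator = -1(1) = -1; a_1 = (-1)/(13/3) = -3/13
  n = 2: D(2) = 2(2 + 10/3) = 32/3; numerator = -1(-3/13) + 1(1) = 16/13; a_2 = (16/13)/(32/3) = 3/26
  n = 3: D(3) = 3(3 + 10/3) = 19; numerator = -1(3/26) + 1(-3/13) = -9/26; a_3 = (-9/26)/(19) = -9/494
  n = 4: D(4) = 4(4 + 10/3) = 88/3; numerator = -1(-9/494) + 1(3/26) = 33/247; a_4 = (33/247)/(88/3) = 9/1976

r = 4; a_0 = 1; a_1 = -3/13; a_2 = 3/26; a_3 = -9/494; a_4 = 9/1976


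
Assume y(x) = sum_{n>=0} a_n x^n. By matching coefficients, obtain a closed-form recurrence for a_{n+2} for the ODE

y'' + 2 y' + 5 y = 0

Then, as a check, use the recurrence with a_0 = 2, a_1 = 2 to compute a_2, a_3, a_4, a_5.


Substitute y = sum_n a_n x^n.
y''(x) has coefficient (n+2)(n+1) a_{n+2} at x^n;
2 y'(x) has coefficient 2 (n+1) a_{n+1} at x^n;
5 y(x) has coefficient 5 a_n at x^n.
Matching x^n: (n+2)(n+1) a_{n+2} + 2 (n+1) a_{n+1} + 5 a_n = 0.
Thus a_{n+2} = [-2 (n+1) a_{n+1} - 5 a_n] / ((n+1)(n+2)).

Check with a_0 = 2, a_1 = 2 (apply the recurrence for n = 0, 1, 2, 3): a_0 = 2, a_1 = 2, a_2 = -7, a_3 = 3, a_4 = 17/12, a_5 = -79/60.

a_(n+2) = [-2 (n+1) a_(n+1) - 5 a_n] / ((n+1)(n+2)); check: a_0 = 2, a_1 = 2, a_2 = -7, a_3 = 3, a_4 = 17/12, a_5 = -79/60


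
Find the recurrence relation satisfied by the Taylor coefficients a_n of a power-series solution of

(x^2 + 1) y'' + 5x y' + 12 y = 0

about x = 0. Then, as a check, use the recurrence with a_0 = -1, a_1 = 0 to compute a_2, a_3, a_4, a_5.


Substitute y = sum_n a_n x^n.
(1 + 1 x^2) y'' contributes (n+2)(n+1) a_{n+2} + n(n-1) a_n at x^n.
5 x y'(x) contributes 5 n a_n at x^n.
12 y(x) contributes 12 a_n at x^n.
Matching x^n: (n+2)(n+1) a_{n+2} + (n(n-1) + 5 n + 12) a_n = 0.
Thus a_{n+2} = (-n(n-1) - 5 n - 12) / ((n+1)(n+2)) * a_n.

Check with a_0 = -1, a_1 = 0 (apply the recurrence for n = 0, 1, 2, 3): a_0 = -1, a_1 = 0, a_2 = 6, a_3 = 0, a_4 = -12, a_5 = 0.

a_(n+2) = (-n(n-1) - 5 n - 12) / ((n+1)(n+2)) * a_n; check: a_0 = -1, a_1 = 0, a_2 = 6, a_3 = 0, a_4 = -12, a_5 = 0


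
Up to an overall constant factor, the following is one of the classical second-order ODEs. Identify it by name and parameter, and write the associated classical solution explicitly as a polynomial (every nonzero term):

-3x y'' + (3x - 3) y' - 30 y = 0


All three coefficients share the factor -3; dividing through by -3 gives  x y'' + (1 - x) y' + 10 y = 0.
This matches the Laguerre equation x y'' + (1 - x) y' + n y = 0 with n = 10; the polynomial solution is L_10(x).
With y = sum_k a_k x^k, matching x^k gives (k+1)k a_{k+1} + (k+1) a_{k+1} - k a_k + n a_k = 0, i.e. (k+1)^2 a_{k+1} = (k - n) a_k = (k - 10) a_k. The right side vanishes at k = 10, so the series terminates at degree 10.
Standard normalization L_n(0) = 1 gives a_0 = 1. Work upward with a_{k+1} = (k - 10) a_k / (k+1)^2:
  a_1 = (0 - 10)(1) / 1^2 = -10/1 = -10
  a_2 = (1 - 10)(-10) / 2^2 = 90/4 = 45/2
  a_3 = (2 - 10)(45/2) / 3^2 = -180/9 = -20
  a_4 = (3 - 10)(-20) / 4^2 = 140/16 = 35/4
  a_5 = (4 - 10)(35/4) / 5^2 = (-105/2)/25 = -21/10
  a_6 = (5 - 10)(-21/10) / 6^2 = (21/2)/36 = 7/24
  a_7 = (6 - 10)(7/24) / 7^2 = (-7/6)/49 = -1/42
  a_8 = (7 - 10)(-1/42) / 8^2 = (1/14)/64 = 1/896
  a_9 = (8 - 10)(1/896) / 9^2 = (-1/448)/81 = -1/36288
  a_10 = (9 - 10)(-1/36288) / 10^2 = (1/36288)/100 = 1/3628800
Hence L_10(x) = x^10/3628800 - x^9/36288 + x^8/896 - x^7/42 + 7 x^6/24 - 21 x^5/10 + 35 x^4/4 - 20 x^3 + 45 x^2/2 - 10 x + 1.

L_10(x); series = x^10/3628800 - x^9/36288 + x^8/896 - x^7/42 + 7 x^6/24 - 21 x^5/10 + 35 x^4/4 - 20 x^3 + 45 x^2/2 - 10 x + 1


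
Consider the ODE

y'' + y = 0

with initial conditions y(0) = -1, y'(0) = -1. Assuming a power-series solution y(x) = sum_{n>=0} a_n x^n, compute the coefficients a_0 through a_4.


Ansatz: y(x) = sum_{n>=0} a_n x^n, so y'(x) = sum_{n>=1} n a_n x^(n-1) and y''(x) = sum_{n>=2} n(n-1) a_n x^(n-2).
Substitute into P(x) y'' + Q(x) y' + R(x) y = 0 with P(x) = 1, Q(x) = 0, R(x) = 1, and match powers of x.
Initial conditions: a_0 = -1, a_1 = -1.
Setting the coefficient of each power of x to zero and solving order by order (substituting the coefficients already found):
  x^0: 2 a_2 + a_0 = 0  ->  2 a_2 = -a_0 = 1  ->  a_2 = 1/2
  x^1: 6 a_3 + a_1 = 0  ->  6 a_3 = -a_1 = 1  ->  a_3 = 1/6
  x^2: 12 a_4 + a_2 = 0  ->  12 a_4 = -a_2 = -1/2  ->  a_4 = -1/24
Truncated series: y(x) = -1 - x + (1/2) x^2 + (1/6) x^3 - (1/24) x^4 + O(x^5).

a_0 = -1; a_1 = -1; a_2 = 1/2; a_3 = 1/6; a_4 = -1/24


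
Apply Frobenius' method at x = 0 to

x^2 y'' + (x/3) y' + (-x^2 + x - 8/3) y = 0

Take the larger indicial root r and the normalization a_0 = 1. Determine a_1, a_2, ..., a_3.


Write in Frobenius form y'' + (p(x)/x) y' + (q(x)/x^2) y = 0:
  p(x) = 1/3,  q(x) = -x^2 + x - 8/3.
Indicial equation: r(r-1) + (1/3) r + (-8/3) = 0 -> roots r_1 = 2, r_2 = -4/3.
Take r = r_1 = 2. Let y(x) = x^r sum_{n>=0} a_n x^n with a_0 = 1.
Substitute y = x^r sum a_n x^n and match x^{r+n}. The recurrence is
  D(n) a_n + 1 a_{n-1} - 1 a_{n-2} = 0,  where D(n) = (r+n)(r+n-1) + (1/3)(r+n) + (-8/3).
  a_n = [-1 a_{n-1} + 1 a_{n-2}] / D(n).
Since the indicial polynomial factors as (r - r_1)(r - r_2), D(n) = (r_1 + n - r_1)(r_1 + n - r_2) = n(n + 10/3).
Evaluating step by step (a_0 = 1):
  n = 1: D(1) = 1(1 + 10/3) = 13/3; numerator = -1(1) = -1; a_1 = (-1)/(13/3) = -3/13
  n = 2: D(2) = 2(2 + 10/3) = 32/3; numerator = -1(-3/13) + 1(1) = 16/13; a_2 = (16/13)/(32/3) = 3/26
  n = 3: D(3) = 3(3 + 10/3) = 19; numerator = -1(3/26) + 1(-3/13) = -9/26; a_3 = (-9/26)/(19) = -9/494

r = 2; a_0 = 1; a_1 = -3/13; a_2 = 3/26; a_3 = -9/494


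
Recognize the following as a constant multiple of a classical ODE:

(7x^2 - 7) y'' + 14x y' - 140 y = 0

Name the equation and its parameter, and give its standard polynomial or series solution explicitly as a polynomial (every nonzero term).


All three coefficients share the factor -7; dividing through by -7 gives  (1 - x^2) y'' - 2x y' + 20 y = 0.
This matches the Legendre equation (1 - x^2) y'' - 2x y' + n(n+1) y = 0 (note the -2x y' term) with n(n+1) = 20, so n = 4; the polynomial solution is P_4(x).
With y = sum_k a_k x^k, matching x^k gives (k+2)(k+1) a_{k+2} = [k(k+1) - n(n+1)] a_k = (k - 4)(k + 5) a_k. The right side vanishes at k = 4, so the series with the parity of 4 terminates at degree 4.
Standard normalization (P_n(1) = 1): leading coefficient (2n)!/(2^n (n!)^2) = 40320/(16*576) = 35/8, so a_4 = 35/8. Work downward with a_k = (k+1)(k+2) a_{k+2} / ((k - 4)(k + 5)):
  a_2 = (3)(4)(35/8) / ((2 - 4)(2 + 5)) = (105/2)/(-14) = -15/4
  a_0 = (1)(2)(-15/4) / ((0 - 4)(0 + 5)) = (-15/2)/(-20) = 3/8
Hence P_4(x) = 35 x^4/8 - 15 x^2/4 + 3/8.

P_4(x); series = 35 x^4/8 - 15 x^2/4 + 3/8


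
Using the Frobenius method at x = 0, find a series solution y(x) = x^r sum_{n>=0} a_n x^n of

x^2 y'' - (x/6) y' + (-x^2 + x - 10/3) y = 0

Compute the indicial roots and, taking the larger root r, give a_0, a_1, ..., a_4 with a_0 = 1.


Write in Frobenius form y'' + (p(x)/x) y' + (q(x)/x^2) y = 0:
  p(x) = -1/6,  q(x) = -x^2 + x - 10/3.
Indicial equation: r(r-1) + (-1/6) r + (-10/3) = 0 -> roots r_1 = 5/2, r_2 = -4/3.
Take r = r_1 = 5/2. Let y(x) = x^r sum_{n>=0} a_n x^n with a_0 = 1.
Substitute y = x^r sum a_n x^n and match x^{r+n}. The recurrence is
  D(n) a_n + 1 a_{n-1} - 1 a_{n-2} = 0,  where D(n) = (r+n)(r+n-1) + (-1/6)(r+n) + (-10/3).
  a_n = [-1 a_{n-1} + 1 a_{n-2}] / D(n).
Since the indicial polynomial factors as (r - r_1)(r - r_2), D(n) = (r_1 + n - r_1)(r_1 + n - r_2) = n(n + 23/6).
Evaluating step by step (a_0 = 1):
  n = 1: D(1) = 1(1 + 23/6) = 29/6; numerator = -1(1) = -1; a_1 = (-1)/(29/6) = -6/29
  n = 2: D(2) = 2(2 + 23/6) = 35/3; numerator = -1(-6/29) + 1(1) = 35/29; a_2 = (35/29)/(35/3) = 3/29
  n = 3: D(3) = 3(3 + 23/6) = 41/2; numerator = -1(3/29) + 1(-6/29) = -9/29; a_3 = (-9/29)/(41/2) = -18/1189
  n = 4: D(4) = 4(4 + 23/6) = 94/3; numerator = -1(-18/1189) + 1(3/29) = 141/1189; a_4 = (141/1189)/(94/3) = 9/2378

r = 5/2; a_0 = 1; a_1 = -6/29; a_2 = 3/29; a_3 = -18/1189; a_4 = 9/2378


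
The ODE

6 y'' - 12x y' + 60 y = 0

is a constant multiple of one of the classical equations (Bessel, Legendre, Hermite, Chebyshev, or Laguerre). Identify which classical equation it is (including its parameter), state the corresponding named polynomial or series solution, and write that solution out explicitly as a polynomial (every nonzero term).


All three coefficients share the factor 6; dividing through by 6 gives  y'' - 2x y' + 10 y = 0.
This matches the Hermite equation y'' - 2x y' + 2n y = 0 with 2n = 10, so n = 5; the polynomial solution is H_5(x).
With y = sum_k a_k x^k, matching x^k gives (k+2)(k+1) a_{k+2} = 2(k - n) a_k = 2(k - 5) a_k. The right side vanishes at k = 5, so the series with the parity of 5 terminates at degree 5.
Standard normalization: leading coefficient of H_n is 2^n, so a_5 = 2^5 = 32. Work downward with a_k = (k+1)(k+2) a_{k+2} / (2(k - n)):
  a_3 = (4)(5)(32) / (2(3 - 5)) = 640/(-4) = -160
  a_1 = (2)(3)(-160) / (2(1 - 5)) = -960/(-8) = 120
Hence H_5(x) = 32 x^5 - 160 x^3 + 120 x.

H_5(x); series = 32 x^5 - 160 x^3 + 120 x


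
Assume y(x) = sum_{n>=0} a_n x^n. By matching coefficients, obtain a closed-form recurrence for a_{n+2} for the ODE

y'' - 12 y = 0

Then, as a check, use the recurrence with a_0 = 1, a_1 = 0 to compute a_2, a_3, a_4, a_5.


Substitute y = sum_n a_n x^n into y'' + (const) y = 0.
y''(x) = sum_{n>=0} (n+2)(n+1) a_{n+2} x^n.
The ODE becomes sum_n [(n+2)(n+1) a_{n+2} - 12 a_n] x^n = 0.
Setting each coefficient to zero gives the recurrence:
  (n+2)(n+1) a_{n+2} - 12 a_n = 0,
  a_{n+2} = 12 / ((n+1)(n+2)) a_n.

Check with a_0 = 1, a_1 = 0 (apply the recurrence for n = 0, 1, 2, 3): a_0 = 1, a_1 = 0, a_2 = 6, a_3 = 0, a_4 = 6, a_5 = 0.

a_{n+2} = 12/((n+1)(n+2)) * a_n; check: a_0 = 1, a_1 = 0, a_2 = 6, a_3 = 0, a_4 = 6, a_5 = 0


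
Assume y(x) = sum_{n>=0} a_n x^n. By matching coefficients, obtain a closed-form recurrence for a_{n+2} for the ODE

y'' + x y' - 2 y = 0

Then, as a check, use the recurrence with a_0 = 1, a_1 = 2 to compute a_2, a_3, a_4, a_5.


Substitute y = sum_n a_n x^n.
y''(x) has coefficient (n+2)(n+1) a_{n+2} at x^n;
x y'(x) has coefficient n a_n at x^n (shift);
-2 y(x) has coefficient -2 a_n at x^n.
Matching x^n: (n+2)(n+1) a_{n+2} + (n - 2) a_n = 0.
Thus a_{n+2} = (-n + 2) / ((n+1)(n+2)) * a_n.

Check with a_0 = 1, a_1 = 2 (apply the recurrence for n = 0, 1, 2, 3): a_0 = 1, a_1 = 2, a_2 = 1, a_3 = 1/3, a_4 = 0, a_5 = -1/60.

a_(n+2) = (-n + 2) / ((n+1)(n+2)) * a_n; check: a_0 = 1, a_1 = 2, a_2 = 1, a_3 = 1/3, a_4 = 0, a_5 = -1/60


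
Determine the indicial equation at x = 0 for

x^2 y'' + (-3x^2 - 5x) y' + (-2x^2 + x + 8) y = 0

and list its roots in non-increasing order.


Divide by x^2 to reach normal form y'' + P_1(x) y' + P_2(x) y = 0 with P_1(x) = -3 - 5/x and P_2(x) = -2 + 1/x + 8/x^2.
x = 0 is a singular point because the y'-coefficient -3 - 5/x has a pole at x = 0 and the y-coefficient -2 + 1/x + 8/x^2 has a pole at x = 0.
It is a regular singular point because x P_1(x) = p(x) = -3x - 5 and x^2 P_2(x) = q(x) = -2x^2 + x + 8 are polynomials, hence analytic at x = 0.
p(0) = -5,  q(0) = 8.
Indicial equation: r(r-1) + p(0) r + q(0) = 0, i.e. r^2 + (p(0) - 1) r + q(0) = 0, i.e. r^2 - 6 r + 8 = 0.
Discriminant: (-6)^2 - 4(8) = 4, so r = (6 ± 2)/2.
Solving: r_1 = 4, r_2 = 2.

indicial: r^2 - 6 r + 8 = 0; roots r_1 = 4, r_2 = 2


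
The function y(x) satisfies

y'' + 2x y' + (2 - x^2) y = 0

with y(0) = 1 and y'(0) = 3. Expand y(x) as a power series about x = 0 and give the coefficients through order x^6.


Ansatz: y(x) = sum_{n>=0} a_n x^n, so y'(x) = sum_{n>=1} n a_n x^(n-1) and y''(x) = sum_{n>=2} n(n-1) a_n x^(n-2).
Substitute into P(x) y'' + Q(x) y' + R(x) y = 0 with P(x) = 1, Q(x) = 2x, R(x) = 2 - x^2, and match powers of x.
Initial conditions: a_0 = 1, a_1 = 3.
Setting the coefficient of each power of x to zero and solving order by order (substituting the coefficients already found):
  x^0: 2 a_2 + 2 a_0 = 0  ->  2 a_2 = -2 a_0 = -2  ->  a_2 = -1
  x^1: 6 a_3 + 4 a_1 = 0  ->  6 a_3 = -4 a_1 = -12  ->  a_3 = -2
  x^2: 12 a_4 + 6 a_2 - a_0 = 0  ->  12 a_4 = -6 a_2 + a_0 = 7  ->  a_4 = 7/12
  x^3: 20 a_5 + 8 a_3 - a_1 = 0  ->  20 a_5 = -8 a_3 + a_1 = 19  ->  a_5 = 19/20
  x^4: 30 a_6 + 10 a_4 - a_2 = 0  ->  30 a_6 = -10 a_4 + a_2 = -41/6  ->  a_6 = -41/180
Truncated series: y(x) = 1 + 3 x - x^2 - 2 x^3 + (7/12) x^4 + (19/20) x^5 - (41/180) x^6 + O(x^7).

a_0 = 1; a_1 = 3; a_2 = -1; a_3 = -2; a_4 = 7/12; a_5 = 19/20; a_6 = -41/180


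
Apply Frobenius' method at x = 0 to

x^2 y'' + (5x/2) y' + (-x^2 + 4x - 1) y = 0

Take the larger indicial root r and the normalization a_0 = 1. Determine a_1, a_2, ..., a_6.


Write in Frobenius form y'' + (p(x)/x) y' + (q(x)/x^2) y = 0:
  p(x) = 5/2,  q(x) = -x^2 + 4x - 1.
Indicial equation: r(r-1) + (5/2) r + (-1) = 0 -> roots r_1 = 1/2, r_2 = -2.
Take r = r_1 = 1/2. Let y(x) = x^r sum_{n>=0} a_n x^n with a_0 = 1.
Substitute y = x^r sum a_n x^n and match x^{r+n}. The recurrence is
  D(n) a_n + 4 a_{n-1} - 1 a_{n-2} = 0,  where D(n) = (r+n)(r+n-1) + (5/2)(r+n) + (-1).
  a_n = [-4 a_{n-1} + 1 a_{n-2}] / D(n).
Since the indicial polynomial factors as (r - r_1)(r - r_2), D(n) = (r_1 + n - r_1)(r_1 + n - r_2) = n(n + 5/2).
Evaluating step by step (a_0 = 1):
  n = 1: D(1) = 1(1 + 5/2) = 7/2; numerator = -4(1) = -4; a_1 = (-4)/(7/2) = -8/7
  n = 2: D(2) = 2(2 + 5/2) = 9; numerator = -4(-8/7) + 1(1) = 39/7; a_2 = (39/7)/(9) = 13/21
  n = 3: D(3) = 3(3 + 5/2) = 33/2; numerator = -4(13/21) + 1(-8/7) = -76/21; a_3 = (-76/21)/(33/2) = -152/693
  n = 4: D(4) = 4(4 + 5/2) = 26; numerator = -4(-152/693) + 1(13/21) = 1037/693; a_4 = (1037/693)/(26) = 1037/18018
  n = 5: D(5) = 5(5 + 5/2) = 75/2; numerator = -4(1037/18018) + 1(-152/693) = -450/1001; a_5 = (-450/1001)/(75/2) = -12/1001
  n = 6: D(6) = 6(6 + 5/2) = 51; numerator = -4(-12/1001) + 1(1037/18018) = 1901/18018; a_6 = (1901/18018)/(51) = 1901/918918

r = 1/2; a_0 = 1; a_1 = -8/7; a_2 = 13/21; a_3 = -152/693; a_4 = 1037/18018; a_5 = -12/1001; a_6 = 1901/918918


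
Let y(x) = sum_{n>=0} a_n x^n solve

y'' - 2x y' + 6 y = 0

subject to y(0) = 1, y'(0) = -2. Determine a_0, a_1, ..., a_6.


Ansatz: y(x) = sum_{n>=0} a_n x^n, so y'(x) = sum_{n>=1} n a_n x^(n-1) and y''(x) = sum_{n>=2} n(n-1) a_n x^(n-2).
Substitute into P(x) y'' + Q(x) y' + R(x) y = 0 with P(x) = 1, Q(x) = -2x, R(x) = 6, and match powers of x.
Initial conditions: a_0 = 1, a_1 = -2.
Setting the coefficient of each power of x to zero and solving order by order (substituting the coefficients already found):
  x^0: 2 a_2 + 6 a_0 = 0  ->  2 a_2 = -6 a_0 = -6  ->  a_2 = -3
  x^1: 6 a_3 + 4 a_1 = 0  ->  6 a_3 = -4 a_1 = 8  ->  a_3 = 4/3
  x^2: 12 a_4 + 2 a_2 = 0  ->  12 a_4 = -2 a_2 = 6  ->  a_4 = 1/2
  x^3: 20 a_5 = 0  ->  a_5 = 0
  x^4: 30 a_6 - 2 a_4 = 0  ->  30 a_6 = 2 a_4 = 1  ->  a_6 = 1/30
Truncated series: y(x) = 1 - 2 x - 3 x^2 + (4/3) x^3 + (1/2) x^4 + (1/30) x^6 + O(x^7).

a_0 = 1; a_1 = -2; a_2 = -3; a_3 = 4/3; a_4 = 1/2; a_5 = 0; a_6 = 1/30


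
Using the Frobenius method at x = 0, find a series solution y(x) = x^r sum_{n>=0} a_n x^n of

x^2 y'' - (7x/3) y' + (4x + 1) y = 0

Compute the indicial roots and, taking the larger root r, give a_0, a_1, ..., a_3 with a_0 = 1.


Write in Frobenius form y'' + (p(x)/x) y' + (q(x)/x^2) y = 0:
  p(x) = -7/3,  q(x) = 4x + 1.
Indicial equation: r(r-1) + (-7/3) r + (1) = 0 -> roots r_1 = 3, r_2 = 1/3.
Take r = r_1 = 3. Let y(x) = x^r sum_{n>=0} a_n x^n with a_0 = 1.
Substitute y = x^r sum a_n x^n and match x^{r+n}. The recurrence is
  D(n) a_n + 4 a_{n-1} = 0,  where D(n) = (r+n)(r+n-1) + (-7/3)(r+n) + (1).
  a_n = -4 / D(n) * a_{n-1}.
Since the indicial polynomial factors as (r - r_1)(r - r_2), D(n) = (r_1 + n - r_1)(r_1 + n - r_2) = n(n + 8/3).
Evaluating step by step (a_0 = 1):
  n = 1: D(1) = 1(1 + 8/3) = 11/3; numerator = -4(1) = -4; a_1 = (-4)/(11/3) = -12/11
  n = 2: D(2) = 2(2 + 8/3) = 28/3; numerator = -4(-12/11) = 48/11; a_2 = (48/11)/(28/3) = 36/77
  n = 3: D(3) = 3(3 + 8/3) = 17; numerator = -4(36/77) = -144/77; a_3 = (-144/77)/(17) = -144/1309

r = 3; a_0 = 1; a_1 = -12/11; a_2 = 36/77; a_3 = -144/1309


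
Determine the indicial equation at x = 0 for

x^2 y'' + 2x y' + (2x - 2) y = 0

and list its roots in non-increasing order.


Divide by x^2 to reach normal form y'' + P_1(x) y' + P_2(x) y = 0 with P_1(x) = 2/x and P_2(x) = 2/x - 2/x^2.
x = 0 is a singular point because the y'-coefficient 2/x has a pole at x = 0 and the y-coefficient 2/x - 2/x^2 has a pole at x = 0.
It is a regular singular point because x P_1(x) = p(x) = 2 and x^2 P_2(x) = q(x) = 2x - 2 are polynomials, hence analytic at x = 0.
p(0) = 2,  q(0) = -2.
Indicial equation: r(r-1) + p(0) r + q(0) = 0, i.e. r^2 + (p(0) - 1) r + q(0) = 0, i.e. r^2 + 1 r - 2 = 0.
Discriminant: (1)^2 - 4(-2) = 9, so r = (-1 ± 3)/2.
Solving: r_1 = 1, r_2 = -2.

indicial: r^2 + 1 r - 2 = 0; roots r_1 = 1, r_2 = -2


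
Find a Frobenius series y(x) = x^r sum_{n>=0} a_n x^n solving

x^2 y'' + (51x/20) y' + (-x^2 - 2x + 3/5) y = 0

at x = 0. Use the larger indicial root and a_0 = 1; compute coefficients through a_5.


Write in Frobenius form y'' + (p(x)/x) y' + (q(x)/x^2) y = 0:
  p(x) = 51/20,  q(x) = -x^2 - 2x + 3/5.
Indicial equation: r(r-1) + (51/20) r + (3/5) = 0 -> roots r_1 = -3/4, r_2 = -4/5.
Take r = r_1 = -3/4. Let y(x) = x^r sum_{n>=0} a_n x^n with a_0 = 1.
Substitute y = x^r sum a_n x^n and match x^{r+n}. The recurrence is
  D(n) a_n - 2 a_{n-1} - 1 a_{n-2} = 0,  where D(n) = (r+n)(r+n-1) + (51/20)(r+n) + (3/5).
  a_n = [2 a_{n-1} + 1 a_{n-2}] / D(n).
Since the indicial polynomial factors as (r - r_1)(r - r_2), D(n) = (r_1 + n - r_1)(r_1 + n - r_2) = n(n + 1/20).
Evaluating step by step (a_0 = 1):
  n = 1: D(1) = 1(1 + 1/20) = 21/20; numerator = 2(1) = 2; a_1 = (2)/(21/20) = 40/21
  n = 2: D(2) = 2(2 + 1/20) = 41/10; numerator = 2(40/21) + 1(1) = 101/21; a_2 = (101/21)/(41/10) = 1010/861
  n = 3: D(3) = 3(3 + 1/20) = 183/20; numerator = 2(1010/861) + 1(40/21) = 1220/287; a_3 = (1220/287)/(183/20) = 400/861
  n = 4: D(4) = 4(4 + 1/20) = 81/5; numerator = 2(400/861) + 1(1010/861) = 1810/861; a_4 = (1810/861)/(81/5) = 9050/69741
  n = 5: D(5) = 5(5 + 1/20) = 101/4; numerator = 2(9050/69741) + 1(400/861) = 50500/69741; a_5 = (50500/69741)/(101/4) = 2000/69741

r = -3/4; a_0 = 1; a_1 = 40/21; a_2 = 1010/861; a_3 = 400/861; a_4 = 9050/69741; a_5 = 2000/69741


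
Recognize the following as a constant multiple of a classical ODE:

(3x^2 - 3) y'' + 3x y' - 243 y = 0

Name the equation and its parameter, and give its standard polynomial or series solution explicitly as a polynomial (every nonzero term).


All three coefficients share the factor -3; dividing through by -3 gives  (1 - x^2) y'' - x y' + 81 y = 0.
This matches the Chebyshev equation (1 - x^2) y'' - x y' + n^2 y = 0 (note the -x y' term, not -2x y') with n^2 = 81, so n = 9; the polynomial solution is T_9(x).
With y = sum_k a_k x^k, matching x^k gives (k+2)(k+1) a_{k+2} = (k^2 - n^2) a_k = (k - 9)(k + 9) a_k. The right side vanishes at k = 9, so the series with the parity of 9 terminates at degree 9.
Standard normalization: leading coefficient of T_n is 2^(n-1), so a_9 = 2^8 = 256. Work downward with a_k = (k+1)(k+2) a_{k+2} / ((k - 9)(k + 9)):
  a_7 = (8)(9)(256) / ((7 - 9)(7 + 9)) = 18432/(-32) = -576
  a_5 = (6)(7)(-576) / ((5 - 9)(5 + 9)) = -24192/(-56) = 432
  a_3 = (4)(5)(432) / ((3 - 9)(3 + 9)) = 8640/(-72) = -120
  a_1 = (2)(3)(-120) / ((1 - 9)(1 + 9)) = -720/(-80) = 9
Hence T_9(x) = 256 x^9 - 576 x^7 + 432 x^5 - 120 x^3 + 9 x.

T_9(x); series = 256 x^9 - 576 x^7 + 432 x^5 - 120 x^3 + 9 x


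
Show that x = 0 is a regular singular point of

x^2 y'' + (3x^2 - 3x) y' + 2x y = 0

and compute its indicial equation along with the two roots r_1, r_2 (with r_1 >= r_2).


Divide by x^2 to reach normal form y'' + P_1(x) y' + P_2(x) y = 0 with P_1(x) = 3 - 3/x and P_2(x) = 2/x.
x = 0 is a singular point because the y'-coefficient 3 - 3/x has a pole at x = 0 and the y-coefficient 2/x has a pole at x = 0.
It is a regular singular point because x P_1(x) = p(x) = 3x - 3 and x^2 P_2(x) = q(x) = 2x are polynomials, hence analytic at x = 0.
p(0) = -3,  q(0) = 0.
Indicial equation: r(r-1) + p(0) r + q(0) = 0, i.e. r^2 + (p(0) - 1) r + q(0) = 0, i.e. r^2 - 4 r = 0.
Discriminant: (-4)^2 - 4(0) = 16, so r = (4 ± 4)/2.
Solving: r_1 = 4, r_2 = 0.

indicial: r^2 - 4 r = 0; roots r_1 = 4, r_2 = 0


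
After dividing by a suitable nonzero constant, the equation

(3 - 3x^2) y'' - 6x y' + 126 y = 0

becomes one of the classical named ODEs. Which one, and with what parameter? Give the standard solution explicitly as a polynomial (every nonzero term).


All three coefficients share the factor 3; dividing through by 3 gives  (1 - x^2) y'' - 2x y' + 42 y = 0.
This matches the Legendre equation (1 - x^2) y'' - 2x y' + n(n+1) y = 0 (note the -2x y' term) with n(n+1) = 42, so n = 6; the polynomial solution is P_6(x).
With y = sum_k a_k x^k, matching x^k gives (k+2)(k+1) a_{k+2} = [k(k+1) - n(n+1)] a_k = (k - 6)(k + 7) a_k. The right side vanishes at k = 6, so the series with the parity of 6 terminates at degree 6.
Standard normalization (P_n(1) = 1): leading coefficient (2n)!/(2^n (n!)^2) = 479001600/(64*518400) = 231/16, so a_6 = 231/16. Work downward with a_k = (k+1)(k+2) a_{k+2} / ((k - 6)(k + 7)):
  a_4 = (5)(6)(231/16) / ((4 - 6)(4 + 7)) = (3465/8)/(-22) = -315/16
  a_2 = (3)(4)(-315/16) / ((2 - 6)(2 + 7)) = (-945/4)/(-36) = 105/16
  a_0 = (1)(2)(105/16) / ((0 - 6)(0 + 7)) = (105/8)/(-42) = -5/16
Hence P_6(x) = 231 x^6/16 - 315 x^4/16 + 105 x^2/16 - 5/16.

P_6(x); series = 231 x^6/16 - 315 x^4/16 + 105 x^2/16 - 5/16


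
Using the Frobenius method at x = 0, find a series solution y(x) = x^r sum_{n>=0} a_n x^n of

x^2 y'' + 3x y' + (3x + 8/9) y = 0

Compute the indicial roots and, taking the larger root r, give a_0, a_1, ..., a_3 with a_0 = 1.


Write in Frobenius form y'' + (p(x)/x) y' + (q(x)/x^2) y = 0:
  p(x) = 3,  q(x) = 3x + 8/9.
Indicial equation: r(r-1) + (3) r + (8/9) = 0 -> roots r_1 = -2/3, r_2 = -4/3.
Take r = r_1 = -2/3. Let y(x) = x^r sum_{n>=0} a_n x^n with a_0 = 1.
Substitute y = x^r sum a_n x^n and match x^{r+n}. The recurrence is
  D(n) a_n + 3 a_{n-1} = 0,  where D(n) = (r+n)(r+n-1) + (3)(r+n) + (8/9).
  a_n = -3 / D(n) * a_{n-1}.
Since the indicial polynomial factors as (r - r_1)(r - r_2), D(n) = (r_1 + n - r_1)(r_1 + n - r_2) = n(n + 2/3).
Evaluating step by step (a_0 = 1):
  n = 1: D(1) = 1(1 + 2/3) = 5/3; numerator = -3(1) = -3; a_1 = (-3)/(5/3) = -9/5
  n = 2: D(2) = 2(2 + 2/3) = 16/3; numerator = -3(-9/5) = 27/5; a_2 = (27/5)/(16/3) = 81/80
  n = 3: D(3) = 3(3 + 2/3) = 11; numerator = -3(81/80) = -243/80; a_3 = (-243/80)/(11) = -243/880

r = -2/3; a_0 = 1; a_1 = -9/5; a_2 = 81/80; a_3 = -243/880


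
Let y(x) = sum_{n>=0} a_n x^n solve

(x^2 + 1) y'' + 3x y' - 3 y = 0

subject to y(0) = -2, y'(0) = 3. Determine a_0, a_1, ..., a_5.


Ansatz: y(x) = sum_{n>=0} a_n x^n, so y'(x) = sum_{n>=1} n a_n x^(n-1) and y''(x) = sum_{n>=2} n(n-1) a_n x^(n-2).
Substitute into P(x) y'' + Q(x) y' + R(x) y = 0 with P(x) = x^2 + 1, Q(x) = 3x, R(x) = -3, and match powers of x.
Initial conditions: a_0 = -2, a_1 = 3.
Setting the coefficient of each power of x to zero and solving order by order (substituting the coefficients already found):
  x^0: 2 a_2 - 3 a_0 = 0  ->  2 a_2 = 3 a_0 = -6  ->  a_2 = -3
  x^1: 6 a_3 = 0  ->  a_3 = 0
  x^2: 12 a_4 + 5 a_2 = 0  ->  12 a_4 = -5 a_2 = 15  ->  a_4 = 5/4
  x^3: 20 a_5 + 12 a_3 = 0  ->  20 a_5 = -12 a_3 = 0  ->  a_5 = 0
Truncated series: y(x) = -2 + 3 x - 3 x^2 + (5/4) x^4 + O(x^6).

a_0 = -2; a_1 = 3; a_2 = -3; a_3 = 0; a_4 = 5/4; a_5 = 0


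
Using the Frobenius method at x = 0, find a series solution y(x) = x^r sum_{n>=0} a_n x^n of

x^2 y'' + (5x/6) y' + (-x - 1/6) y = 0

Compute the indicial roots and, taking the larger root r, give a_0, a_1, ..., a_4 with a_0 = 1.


Write in Frobenius form y'' + (p(x)/x) y' + (q(x)/x^2) y = 0:
  p(x) = 5/6,  q(x) = -x - 1/6.
Indicial equation: r(r-1) + (5/6) r + (-1/6) = 0 -> roots r_1 = 1/2, r_2 = -1/3.
Take r = r_1 = 1/2. Let y(x) = x^r sum_{n>=0} a_n x^n with a_0 = 1.
Substitute y = x^r sum a_n x^n and match x^{r+n}. The recurrence is
  D(n) a_n - 1 a_{n-1} = 0,  where D(n) = (r+n)(r+n-1) + (5/6)(r+n) + (-1/6).
  a_n = 1 / D(n) * a_{n-1}.
Since the indicial polynomial factors as (r - r_1)(r - r_2), D(n) = (r_1 + n - r_1)(r_1 + n - r_2) = n(n + 5/6).
Evaluating step by step (a_0 = 1):
  n = 1: D(1) = 1(1 + 5/6) = 11/6; numerator = 1(1) = 1; a_1 = (1)/(11/6) = 6/11
  n = 2: D(2) = 2(2 + 5/6) = 17/3; numerator = 1(6/11) = 6/11; a_2 = (6/11)/(17/3) = 18/187
  n = 3: D(3) = 3(3 + 5/6) = 23/2; numerator = 1(18/187) = 18/187; a_3 = (18/187)/(23/2) = 36/4301
  n = 4: D(4) = 4(4 + 5/6) = 58/3; numerator = 1(36/4301) = 36/4301; a_4 = (36/4301)/(58/3) = 54/124729

r = 1/2; a_0 = 1; a_1 = 6/11; a_2 = 18/187; a_3 = 36/4301; a_4 = 54/124729


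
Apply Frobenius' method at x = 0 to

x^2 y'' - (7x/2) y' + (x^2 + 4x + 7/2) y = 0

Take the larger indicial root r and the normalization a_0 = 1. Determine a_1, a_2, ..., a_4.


Write in Frobenius form y'' + (p(x)/x) y' + (q(x)/x^2) y = 0:
  p(x) = -7/2,  q(x) = x^2 + 4x + 7/2.
Indicial equation: r(r-1) + (-7/2) r + (7/2) = 0 -> roots r_1 = 7/2, r_2 = 1.
Take r = r_1 = 7/2. Let y(x) = x^r sum_{n>=0} a_n x^n with a_0 = 1.
Substitute y = x^r sum a_n x^n and match x^{r+n}. The recurrence is
  D(n) a_n + 4 a_{n-1} + 1 a_{n-2} = 0,  where D(n) = (r+n)(r+n-1) + (-7/2)(r+n) + (7/2).
  a_n = [-4 a_{n-1} - 1 a_{n-2}] / D(n).
Since the indicial polynomial factors as (r - r_1)(r - r_2), D(n) = (r_1 + n - r_1)(r_1 + n - r_2) = n(n + 5/2).
Evaluating step by step (a_0 = 1):
  n = 1: D(1) = 1(1 + 5/2) = 7/2; numerator = -4(1) = -4; a_1 = (-4)/(7/2) = -8/7
  n = 2: D(2) = 2(2 + 5/2) = 9; numerator = -4(-8/7) - 1(1) = 25/7; a_2 = (25/7)/(9) = 25/63
  n = 3: D(3) = 3(3 + 5/2) = 33/2; numerator = -4(25/63) - 1(-8/7) = -4/9; a_3 = (-4/9)/(33/2) = -8/297
  n = 4: D(4) = 4(4 + 5/2) = 26; numerator = -4(-8/297) - 1(25/63) = -601/2079; a_4 = (-601/2079)/(26) = -601/54054

r = 7/2; a_0 = 1; a_1 = -8/7; a_2 = 25/63; a_3 = -8/297; a_4 = -601/54054


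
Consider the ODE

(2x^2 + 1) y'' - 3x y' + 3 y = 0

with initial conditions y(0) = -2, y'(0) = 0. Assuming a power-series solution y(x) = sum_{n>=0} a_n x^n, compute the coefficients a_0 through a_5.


Ansatz: y(x) = sum_{n>=0} a_n x^n, so y'(x) = sum_{n>=1} n a_n x^(n-1) and y''(x) = sum_{n>=2} n(n-1) a_n x^(n-2).
Substitute into P(x) y'' + Q(x) y' + R(x) y = 0 with P(x) = 2x^2 + 1, Q(x) = -3x, R(x) = 3, and match powers of x.
Initial conditions: a_0 = -2, a_1 = 0.
Setting the coefficient of each power of x to zero and solving order by order (substituting the coefficients already found):
  x^0: 2 a_2 + 3 a_0 = 0  ->  2 a_2 = -3 a_0 = 6  ->  a_2 = 3
  x^1: 6 a_3 = 0  ->  a_3 = 0
  x^2: 12 a_4 + a_2 = 0  ->  12 a_4 = -a_2 = -3  ->  a_4 = -1/4
  x^3: 20 a_5 + 6 a_3 = 0  ->  20 a_5 = -6 a_3 = 0  ->  a_5 = 0
Truncated series: y(x) = -2 + 3 x^2 - (1/4) x^4 + O(x^6).

a_0 = -2; a_1 = 0; a_2 = 3; a_3 = 0; a_4 = -1/4; a_5 = 0


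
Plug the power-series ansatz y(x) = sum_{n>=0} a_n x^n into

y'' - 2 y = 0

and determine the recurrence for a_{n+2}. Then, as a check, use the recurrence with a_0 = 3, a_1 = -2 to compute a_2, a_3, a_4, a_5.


Substitute y = sum_n a_n x^n into y'' + (const) y = 0.
y''(x) = sum_{n>=0} (n+2)(n+1) a_{n+2} x^n.
The ODE becomes sum_n [(n+2)(n+1) a_{n+2} - 2 a_n] x^n = 0.
Setting each coefficient to zero gives the recurrence:
  (n+2)(n+1) a_{n+2} - 2 a_n = 0,
  a_{n+2} = 2 / ((n+1)(n+2)) a_n.

Check with a_0 = 3, a_1 = -2 (apply the recurrence for n = 0, 1, 2, 3): a_0 = 3, a_1 = -2, a_2 = 3, a_3 = -2/3, a_4 = 1/2, a_5 = -1/15.

a_{n+2} = 2/((n+1)(n+2)) * a_n; check: a_0 = 3, a_1 = -2, a_2 = 3, a_3 = -2/3, a_4 = 1/2, a_5 = -1/15


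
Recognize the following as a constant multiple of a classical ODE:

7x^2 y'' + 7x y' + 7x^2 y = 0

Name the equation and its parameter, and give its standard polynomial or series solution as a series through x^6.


All three coefficients share the factor 7; dividing through by 7 gives  x^2 y'' + x y' + x^2 y = 0.
This matches the Bessel equation x^2 y'' + x y' + (x^2 - nu^2) y = 0 with nu^2 = 0, so nu = 0; the solution bounded at x = 0 is J_0(x).
Frobenius at x = 0: indicial roots ±nu; for r = nu the recurrence k(k + 2nu) c_k = -c_{k-2} gives the standard series J_nu(x) = sum_{k>=0} (-1)^k / (k! (k+nu)!) (x/2)^(2k+nu). Evaluate the first 4 terms:
  k = 0: (-1)^0 / (0! * 0! * 2^0) x^0 = 1/(1*1*1) x^0 = (1) x^0
  k = 1: (-1)^1 / (1! * 1! * 2^2) x^2 = -1/(1*1*4) x^2 = (-1/4) x^2
  k = 2: (-1)^2 / (2! * 2! * 2^4) x^4 = 1/(2*2*16) x^4 = (1/64) x^4
  k = 3: (-1)^3 / (3! * 3! * 2^6) x^6 = -1/(6*6*64) x^6 = (-1/2304) x^6
Hence J_0(x) = -x^6/2304 + x^4/64 - x^2/4 + 1 + ....

J_0(x); series = -x^6/2304 + x^4/64 - x^2/4 + 1


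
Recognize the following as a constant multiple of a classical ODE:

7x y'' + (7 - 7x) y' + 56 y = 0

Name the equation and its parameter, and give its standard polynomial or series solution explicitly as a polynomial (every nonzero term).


All three coefficients share the factor 7; dividing through by 7 gives  x y'' + (1 - x) y' + 8 y = 0.
This matches the Laguerre equation x y'' + (1 - x) y' + n y = 0 with n = 8; the polynomial solution is L_8(x).
With y = sum_k a_k x^k, matching x^k gives (k+1)k a_{k+1} + (k+1) a_{k+1} - k a_k + n a_k = 0, i.e. (k+1)^2 a_{k+1} = (k - n) a_k = (k - 8) a_k. The right side vanishes at k = 8, so the series terminates at degree 8.
Standard normalization L_n(0) = 1 gives a_0 = 1. Work upward with a_{k+1} = (k - 8) a_k / (k+1)^2:
  a_1 = (0 - 8)(1) / 1^2 = -8/1 = -8
  a_2 = (1 - 8)(-8) / 2^2 = 56/4 = 14
  a_3 = (2 - 8)(14) / 3^2 = -84/9 = -28/3
  a_4 = (3 - 8)(-28/3) / 4^2 = (140/3)/16 = 35/12
  a_5 = (4 - 8)(35/12) / 5^2 = (-35/3)/25 = -7/15
  a_6 = (5 - 8)(-7/15) / 6^2 = (7/5)/36 = 7/180
  a_7 = (6 - 8)(7/180) / 7^2 = (-7/90)/49 = -1/630
  a_8 = (7 - 8)(-1/630) / 8^2 = (1/630)/64 = 1/40320
Hence L_8(x) = x^8/40320 - x^7/630 + 7 x^6/180 - 7 x^5/15 + 35 x^4/12 - 28 x^3/3 + 14 x^2 - 8 x + 1.

L_8(x); series = x^8/40320 - x^7/630 + 7 x^6/180 - 7 x^5/15 + 35 x^4/12 - 28 x^3/3 + 14 x^2 - 8 x + 1


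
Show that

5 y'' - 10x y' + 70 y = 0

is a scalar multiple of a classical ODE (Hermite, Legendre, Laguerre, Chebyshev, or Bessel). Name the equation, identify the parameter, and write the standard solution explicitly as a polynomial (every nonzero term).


All three coefficients share the factor 5; dividing through by 5 gives  y'' - 2x y' + 14 y = 0.
This matches the Hermite equation y'' - 2x y' + 2n y = 0 with 2n = 14, so n = 7; the polynomial solution is H_7(x).
With y = sum_k a_k x^k, matching x^k gives (k+2)(k+1) a_{k+2} = 2(k - n) a_k = 2(k - 7) a_k. The right side vanishes at k = 7, so the series with the parity of 7 terminates at degree 7.
Standard normalization: leading coefficient of H_n is 2^n, so a_7 = 2^7 = 128. Work downward with a_k = (k+1)(k+2) a_{k+2} / (2(k - n)):
  a_5 = (6)(7)(128) / (2(5 - 7)) = 5376/(-4) = -1344
  a_3 = (4)(5)(-1344) / (2(3 - 7)) = -26880/(-8) = 3360
  a_1 = (2)(3)(3360) / (2(1 - 7)) = 20160/(-12) = -1680
Hence H_7(x) = 128 x^7 - 1344 x^5 + 3360 x^3 - 1680 x.

H_7(x); series = 128 x^7 - 1344 x^5 + 3360 x^3 - 1680 x


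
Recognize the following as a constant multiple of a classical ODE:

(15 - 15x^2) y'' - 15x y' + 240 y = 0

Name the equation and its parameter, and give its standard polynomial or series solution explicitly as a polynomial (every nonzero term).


All three coefficients share the factor 15; dividing through by 15 gives  (1 - x^2) y'' - x y' + 16 y = 0.
This matches the Chebyshev equation (1 - x^2) y'' - x y' + n^2 y = 0 (note the -x y' term, not -2x y') with n^2 = 16, so n = 4; the polynomial solution is T_4(x).
With y = sum_k a_k x^k, matching x^k gives (k+2)(k+1) a_{k+2} = (k^2 - n^2) a_k = (k - 4)(k + 4) a_k. The right side vanishes at k = 4, so the series with the parity of 4 terminates at degree 4.
Standard normalization: leading coefficient of T_n is 2^(n-1), so a_4 = 2^3 = 8. Work downward with a_k = (k+1)(k+2) a_{k+2} / ((k - 4)(k + 4)):
  a_2 = (3)(4)(8) / ((2 - 4)(2 + 4)) = 96/(-12) = -8
  a_0 = (1)(2)(-8) / ((0 - 4)(0 + 4)) = -16/(-16) = 1
Hence T_4(x) = 8 x^4 - 8 x^2 + 1.

T_4(x); series = 8 x^4 - 8 x^2 + 1


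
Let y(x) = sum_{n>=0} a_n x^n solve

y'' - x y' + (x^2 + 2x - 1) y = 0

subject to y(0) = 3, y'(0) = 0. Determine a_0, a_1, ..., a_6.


Ansatz: y(x) = sum_{n>=0} a_n x^n, so y'(x) = sum_{n>=1} n a_n x^(n-1) and y''(x) = sum_{n>=2} n(n-1) a_n x^(n-2).
Substitute into P(x) y'' + Q(x) y' + R(x) y = 0 with P(x) = 1, Q(x) = -x, R(x) = x^2 + 2x - 1, and match powers of x.
Initial conditions: a_0 = 3, a_1 = 0.
Setting the coefficient of each power of x to zero and solving order by order (substituting the coefficients already found):
  x^0: 2 a_2 - a_0 = 0  ->  2 a_2 = a_0 = 3  ->  a_2 = 3/2
  x^1: 6 a_3 - 2 a_1 + 2 a_0 = 0  ->  6 a_3 = 2 a_1 - 2 a_0 = -6  ->  a_3 = -1
  x^2: 12 a_4 - 3 a_2 + 2 a_1 + a_0 = 0  ->  12 a_4 = 3 a_2 - 2 a_1 - a_0 = 3/2  ->  a_4 = 1/8
  x^3: 20 a_5 - 4 a_3 + 2 a_2 + a_1 = 0  ->  20 a_5 = 4 a_3 - 2 a_2 - a_1 = -7  ->  a_5 = -7/20
  x^4: 30 a_6 - 5 a_4 + 2 a_3 + a_2 = 0  ->  30 a_6 = 5 a_4 - 2 a_3 - a_2 = 9/8  ->  a_6 = 3/80
Truncated series: y(x) = 3 + (3/2) x^2 - x^3 + (1/8) x^4 - (7/20) x^5 + (3/80) x^6 + O(x^7).

a_0 = 3; a_1 = 0; a_2 = 3/2; a_3 = -1; a_4 = 1/8; a_5 = -7/20; a_6 = 3/80


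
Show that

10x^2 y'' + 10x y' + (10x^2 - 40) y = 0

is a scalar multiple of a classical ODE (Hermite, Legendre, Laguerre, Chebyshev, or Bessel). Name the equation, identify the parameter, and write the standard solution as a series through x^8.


All three coefficients share the factor 10; dividing through by 10 gives  x^2 y'' + x y' + (x^2 - 4) y = 0.
This matches the Bessel equation x^2 y'' + x y' + (x^2 - nu^2) y = 0 with nu^2 = 4, so nu = 2; the solution bounded at x = 0 is J_2(x).
Frobenius at x = 0: indicial roots ±nu; for r = nu the recurrence k(k + 2nu) c_k = -c_{k-2} gives the standard series J_nu(x) = sum_{k>=0} (-1)^k / (k! (k+nu)!) (x/2)^(2k+nu). Evaluate the first 4 terms:
  k = 0: (-1)^0 / (0! * 2! * 2^2) x^2 = 1/(1*2*4) x^2 = (1/8) x^2
  k = 1: (-1)^1 / (1! * 3! * 2^4) x^4 = -1/(1*6*16) x^4 = (-1/96) x^4
  k = 2: (-1)^2 / (2! * 4! * 2^6) x^6 = 1/(2*24*64) x^6 = (1/3072) x^6
  k = 3: (-1)^3 / (3! * 5! * 2^8) x^8 = -1/(6*120*256) x^8 = (-1/184320) x^8
Hence J_2(x) = -x^8/184320 + x^6/3072 - x^4/96 + x^2/8 + ....

J_2(x); series = -x^8/184320 + x^6/3072 - x^4/96 + x^2/8


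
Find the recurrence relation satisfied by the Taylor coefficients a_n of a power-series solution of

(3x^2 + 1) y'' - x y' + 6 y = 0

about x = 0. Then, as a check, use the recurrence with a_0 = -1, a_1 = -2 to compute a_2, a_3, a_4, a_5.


Substitute y = sum_n a_n x^n.
(1 + 3 x^2) y'' contributes (n+2)(n+1) a_{n+2} + 3 n(n-1) a_n at x^n.
-x y'(x) contributes -n a_n at x^n.
6 y(x) contributes 6 a_n at x^n.
Matching x^n: (n+2)(n+1) a_{n+2} + (3 n(n-1) - n + 6) a_n = 0.
Thus a_{n+2} = (-3 n(n-1) + n - 6) / ((n+1)(n+2)) * a_n.

Check with a_0 = -1, a_1 = -2 (apply the recurrence for n = 0, 1, 2, 3): a_0 = -1, a_1 = -2, a_2 = 3, a_3 = 5/3, a_4 = -5/2, a_5 = -7/4.

a_(n+2) = (-3 n(n-1) + n - 6) / ((n+1)(n+2)) * a_n; check: a_0 = -1, a_1 = -2, a_2 = 3, a_3 = 5/3, a_4 = -5/2, a_5 = -7/4


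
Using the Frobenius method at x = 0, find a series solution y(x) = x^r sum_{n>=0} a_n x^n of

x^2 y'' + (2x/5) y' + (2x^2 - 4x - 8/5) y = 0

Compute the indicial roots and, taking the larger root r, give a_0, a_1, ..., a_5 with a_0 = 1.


Write in Frobenius form y'' + (p(x)/x) y' + (q(x)/x^2) y = 0:
  p(x) = 2/5,  q(x) = 2x^2 - 4x - 8/5.
Indicial equation: r(r-1) + (2/5) r + (-8/5) = 0 -> roots r_1 = 8/5, r_2 = -1.
Take r = r_1 = 8/5. Let y(x) = x^r sum_{n>=0} a_n x^n with a_0 = 1.
Substitute y = x^r sum a_n x^n and match x^{r+n}. The recurrence is
  D(n) a_n - 4 a_{n-1} + 2 a_{n-2} = 0,  where D(n) = (r+n)(r+n-1) + (2/5)(r+n) + (-8/5).
  a_n = [4 a_{n-1} - 2 a_{n-2}] / D(n).
Since the indicial polynomial factors as (r - r_1)(r - r_2), D(n) = (r_1 + n - r_1)(r_1 + n - r_2) = n(n + 13/5).
Evaluating step by step (a_0 = 1):
  n = 1: D(1) = 1(1 + 13/5) = 18/5; numerator = 4(1) = 4; a_1 = (4)/(18/5) = 10/9
  n = 2: D(2) = 2(2 + 13/5) = 46/5; numerator = 4(10/9) - 2(1) = 22/9; a_2 = (22/9)/(46/5) = 55/207
  n = 3: D(3) = 3(3 + 13/5) = 84/5; numerator = 4(55/207) - 2(10/9) = -80/69; a_3 = (-80/69)/(84/5) = -100/1449
  n = 4: D(4) = 4(4 + 13/5) = 132/5; numerator = 4(-100/1449) - 2(55/207) = -130/161; a_4 = (-130/161)/(132/5) = -325/10626
  n = 5: D(5) = 5(5 + 13/5) = 38; numerator = 4(-325/10626) - 2(-100/1449) = 250/15939; a_5 = (250/15939)/(38) = 125/302841

r = 8/5; a_0 = 1; a_1 = 10/9; a_2 = 55/207; a_3 = -100/1449; a_4 = -325/10626; a_5 = 125/302841
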